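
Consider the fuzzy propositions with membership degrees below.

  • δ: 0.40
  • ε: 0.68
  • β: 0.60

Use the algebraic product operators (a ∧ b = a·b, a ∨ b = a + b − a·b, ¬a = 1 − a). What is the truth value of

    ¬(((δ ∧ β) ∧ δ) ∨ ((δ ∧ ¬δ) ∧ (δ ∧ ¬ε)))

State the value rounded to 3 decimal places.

0.876

δ ∧ β = a·b on (0.4000, 0.6000) = 0.2400
(δ ∧ β) ∧ δ = a·b on (0.2400, 0.4000) = 0.0960
¬δ = 1 − 0.4000 = 0.6000
δ ∧ ¬δ = a·b on (0.4000, 0.6000) = 0.2400
¬ε = 1 − 0.6800 = 0.3200
δ ∧ ¬ε = a·b on (0.4000, 0.3200) = 0.1280
(δ ∧ ¬δ) ∧ (δ ∧ ¬ε) = a·b on (0.2400, 0.1280) = 0.0307
((δ ∧ β) ∧ δ) ∨ ((δ ∧ ¬δ) ∧ (δ ∧ ¬ε)) = a + b − a·b on (0.0960, 0.0307) = 0.1238
¬(((δ ∧ β) ∧ δ) ∨ ((δ ∧ ¬δ) ∧ (δ ∧ ¬ε))) = 1 − 0.1238 = 0.8762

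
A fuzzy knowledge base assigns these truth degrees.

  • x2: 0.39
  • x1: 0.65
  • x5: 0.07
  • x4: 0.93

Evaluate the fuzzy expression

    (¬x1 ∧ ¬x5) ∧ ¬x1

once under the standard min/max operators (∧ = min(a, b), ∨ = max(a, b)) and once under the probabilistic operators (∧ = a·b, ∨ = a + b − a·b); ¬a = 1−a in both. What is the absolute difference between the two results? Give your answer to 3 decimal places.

0.236

Under standard min/max:
  ¬x1 = 1 − 0.65 = 0.35
  ¬x5 = 1 − 0.07 = 0.93
  ¬x1 ∧ ¬x5 = min(a, b) on (0.35, 0.93) = 0.35
  ¬x1 = 1 − 0.65 = 0.35
  (¬x1 ∧ ¬x5) ∧ ¬x1 = min(a, b) on (0.35, 0.35) = 0.35
  → value = 0.3500
Under probabilistic:
  ¬x1 = 1 − 0.6500 = 0.3500
  ¬x5 = 1 − 0.0700 = 0.9300
  ¬x1 ∧ ¬x5 = a·b on (0.3500, 0.9300) = 0.3255
  ¬x1 = 1 − 0.6500 = 0.3500
  (¬x1 ∧ ¬x5) ∧ ¬x1 = a·b on (0.3255, 0.3500) = 0.1139
  → value = 0.1139
|0.3500 − 0.1139| = 0.236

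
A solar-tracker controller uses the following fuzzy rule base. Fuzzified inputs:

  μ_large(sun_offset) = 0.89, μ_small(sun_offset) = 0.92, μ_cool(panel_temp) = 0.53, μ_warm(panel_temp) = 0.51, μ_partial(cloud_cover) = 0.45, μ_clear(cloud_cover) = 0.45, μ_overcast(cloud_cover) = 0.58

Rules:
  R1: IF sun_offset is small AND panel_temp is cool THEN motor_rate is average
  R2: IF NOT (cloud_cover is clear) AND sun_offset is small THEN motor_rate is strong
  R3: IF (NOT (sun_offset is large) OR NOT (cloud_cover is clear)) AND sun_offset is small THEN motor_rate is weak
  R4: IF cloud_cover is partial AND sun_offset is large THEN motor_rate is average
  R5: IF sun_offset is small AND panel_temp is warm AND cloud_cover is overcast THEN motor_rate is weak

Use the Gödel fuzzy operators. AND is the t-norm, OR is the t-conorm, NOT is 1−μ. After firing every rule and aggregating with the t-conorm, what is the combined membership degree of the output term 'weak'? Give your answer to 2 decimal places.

R1: small=0.92, cool=0.53; AND[min(a, b)] → w = 0.53
R2: ¬clear=1−0.45=0.55, small=0.92; AND[min(a, b)] → w = 0.55
R3: (¬large=1−0.89=0.11 OR ¬clear=1−0.45=0.55) = 0.55; AND[min(a, b)] with small=0.92 → w = 0.55
R4: partial=0.45, large=0.89; AND[min(a, b)] → w = 0.45
R5: small=0.92, warm=0.51, overcast=0.58; AND[min(a, b)] → w = 0.51
Rules with consequent 'weak': {R3, R5} → strengths 0.55, 0.51
Aggregate via t-conorm [max(a, b)]: 0.55

0.55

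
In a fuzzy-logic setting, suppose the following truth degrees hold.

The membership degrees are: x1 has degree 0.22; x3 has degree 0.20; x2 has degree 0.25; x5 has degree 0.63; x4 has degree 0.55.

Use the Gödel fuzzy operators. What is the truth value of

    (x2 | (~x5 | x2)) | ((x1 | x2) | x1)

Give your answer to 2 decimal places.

0.37

~x5 = 1 − 0.63 = 0.37
~x5 | x2 = max(a, b) on (0.37, 0.25) = 0.37
x2 | (~x5 | x2) = max(a, b) on (0.25, 0.37) = 0.37
x1 | x2 = max(a, b) on (0.22, 0.25) = 0.25
(x1 | x2) | x1 = max(a, b) on (0.25, 0.22) = 0.25
(x2 | (~x5 | x2)) | ((x1 | x2) | x1) = max(a, b) on (0.37, 0.25) = 0.37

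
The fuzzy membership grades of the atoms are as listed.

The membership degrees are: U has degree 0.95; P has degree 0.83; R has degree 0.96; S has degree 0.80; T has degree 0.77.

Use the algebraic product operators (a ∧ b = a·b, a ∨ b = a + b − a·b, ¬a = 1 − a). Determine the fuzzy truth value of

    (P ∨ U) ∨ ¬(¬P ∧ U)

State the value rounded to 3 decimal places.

0.999

P ∨ U = a + b − a·b on (0.8300, 0.9500) = 0.9915
¬P = 1 − 0.8300 = 0.1700
¬P ∧ U = a·b on (0.1700, 0.9500) = 0.1615
¬(¬P ∧ U) = 1 − 0.1615 = 0.8385
(P ∨ U) ∨ ¬(¬P ∧ U) = a + b − a·b on (0.9915, 0.8385) = 0.9986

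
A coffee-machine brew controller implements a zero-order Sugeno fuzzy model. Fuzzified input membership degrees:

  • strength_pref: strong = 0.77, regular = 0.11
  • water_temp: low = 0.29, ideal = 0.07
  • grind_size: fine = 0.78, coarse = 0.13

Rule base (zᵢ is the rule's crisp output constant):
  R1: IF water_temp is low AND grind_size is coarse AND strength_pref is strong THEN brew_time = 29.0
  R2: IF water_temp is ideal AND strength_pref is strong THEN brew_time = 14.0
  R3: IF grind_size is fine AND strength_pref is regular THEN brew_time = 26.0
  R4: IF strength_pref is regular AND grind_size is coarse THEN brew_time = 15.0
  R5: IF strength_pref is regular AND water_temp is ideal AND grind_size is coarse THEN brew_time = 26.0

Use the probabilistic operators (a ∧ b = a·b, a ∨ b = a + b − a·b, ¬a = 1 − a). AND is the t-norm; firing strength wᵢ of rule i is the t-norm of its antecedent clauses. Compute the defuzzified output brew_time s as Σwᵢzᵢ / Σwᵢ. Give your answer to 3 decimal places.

R1 (z=29.0): low=0.29, coarse=0.13, strong=0.77; AND[a·b] → w = 0.0290
R2 (z=14.0): ideal=0.07, strong=0.77; AND[a·b] → w = 0.0539
R3 (z=26.0): fine=0.78, regular=0.11; AND[a·b] → w = 0.0858
R4 (z=15.0): regular=0.11, coarse=0.13; AND[a·b] → w = 0.0143
R5 (z=26.0): regular=0.11, ideal=0.07, coarse=0.13; AND[a·b] → w = 0.0010
Weighted average = (0.0290·29.0 + 0.0539·14.0 + 0.0858·26.0 + 0.0143·15.0 + 0.0010·26.0) / (0.0290 + 0.0539 + 0.0858 + 0.0143 + 0.0010)
  = 4.0678 / 0.1840 = 22.104

22.104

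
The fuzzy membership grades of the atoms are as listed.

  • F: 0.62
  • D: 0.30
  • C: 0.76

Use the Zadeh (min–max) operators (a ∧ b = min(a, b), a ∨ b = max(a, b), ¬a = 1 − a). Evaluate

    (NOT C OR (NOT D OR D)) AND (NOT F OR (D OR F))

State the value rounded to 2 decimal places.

0.62

NOT C = 1 − 0.76 = 0.24
NOT D = 1 − 0.30 = 0.70
NOT D OR D = max(a, b) on (0.70, 0.30) = 0.70
NOT C OR (NOT D OR D) = max(a, b) on (0.24, 0.70) = 0.70
NOT F = 1 − 0.62 = 0.38
D OR F = max(a, b) on (0.30, 0.62) = 0.62
NOT F OR (D OR F) = max(a, b) on (0.38, 0.62) = 0.62
(NOT C OR (NOT D OR D)) AND (NOT F OR (D OR F)) = min(a, b) on (0.70, 0.62) = 0.62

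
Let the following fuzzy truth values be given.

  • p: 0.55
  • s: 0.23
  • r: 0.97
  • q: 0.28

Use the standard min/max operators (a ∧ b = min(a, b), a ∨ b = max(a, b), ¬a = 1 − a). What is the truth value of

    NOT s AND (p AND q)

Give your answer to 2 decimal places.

NOT s = 1 − 0.23 = 0.77
p AND q = min(a, b) on (0.55, 0.28) = 0.28
NOT s AND (p AND q) = min(a, b) on (0.77, 0.28) = 0.28

0.28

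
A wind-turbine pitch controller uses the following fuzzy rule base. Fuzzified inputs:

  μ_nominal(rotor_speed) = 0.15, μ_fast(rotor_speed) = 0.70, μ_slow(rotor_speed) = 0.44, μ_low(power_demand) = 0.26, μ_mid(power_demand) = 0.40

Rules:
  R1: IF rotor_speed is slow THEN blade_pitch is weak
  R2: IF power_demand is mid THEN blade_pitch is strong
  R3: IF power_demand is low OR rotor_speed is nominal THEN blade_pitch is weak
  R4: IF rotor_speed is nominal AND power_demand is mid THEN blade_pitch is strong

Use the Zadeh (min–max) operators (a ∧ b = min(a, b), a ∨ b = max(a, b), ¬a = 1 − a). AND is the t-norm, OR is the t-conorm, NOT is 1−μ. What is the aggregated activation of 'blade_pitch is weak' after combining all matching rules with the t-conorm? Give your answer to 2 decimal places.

R1: slow=0.44 → w = 0.44
R2: mid=0.40 → w = 0.40
R3: low=0.26, nominal=0.15; OR[max(a, b)] → w = 0.26
R4: nominal=0.15, mid=0.40; AND[min(a, b)] → w = 0.15
Rules with consequent 'weak': {R1, R3} → strengths 0.44, 0.26
Aggregate via t-conorm [max(a, b)]: 0.44

0.44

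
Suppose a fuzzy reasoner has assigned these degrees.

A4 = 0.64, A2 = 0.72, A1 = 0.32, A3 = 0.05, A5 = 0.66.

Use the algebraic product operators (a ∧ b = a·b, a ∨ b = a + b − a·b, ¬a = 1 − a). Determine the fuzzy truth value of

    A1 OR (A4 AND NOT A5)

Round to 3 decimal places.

NOT A5 = 1 − 0.6600 = 0.3400
A4 AND NOT A5 = a·b on (0.6400, 0.3400) = 0.2176
A1 OR (A4 AND NOT A5) = a + b − a·b on (0.3200, 0.2176) = 0.4680

0.468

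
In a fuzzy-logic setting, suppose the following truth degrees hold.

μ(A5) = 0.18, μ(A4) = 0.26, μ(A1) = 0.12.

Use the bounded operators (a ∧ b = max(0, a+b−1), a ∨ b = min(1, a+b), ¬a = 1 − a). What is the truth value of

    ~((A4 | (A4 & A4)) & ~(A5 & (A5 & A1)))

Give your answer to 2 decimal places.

0.74

A4 & A4 = max(0, a+b−1) on (0.26, 0.26) = 0.00
A4 | (A4 & A4) = min(1, a+b) on (0.26, 0.00) = 0.26
A5 & A1 = max(0, a+b−1) on (0.18, 0.12) = 0.00
A5 & (A5 & A1) = max(0, a+b−1) on (0.18, 0.00) = 0.00
~(A5 & (A5 & A1)) = 1 − 0.00 = 1.00
(A4 | (A4 & A4)) & ~(A5 & (A5 & A1)) = max(0, a+b−1) on (0.26, 1.00) = 0.26
~((A4 | (A4 & A4)) & ~(A5 & (A5 & A1))) = 1 − 0.26 = 0.74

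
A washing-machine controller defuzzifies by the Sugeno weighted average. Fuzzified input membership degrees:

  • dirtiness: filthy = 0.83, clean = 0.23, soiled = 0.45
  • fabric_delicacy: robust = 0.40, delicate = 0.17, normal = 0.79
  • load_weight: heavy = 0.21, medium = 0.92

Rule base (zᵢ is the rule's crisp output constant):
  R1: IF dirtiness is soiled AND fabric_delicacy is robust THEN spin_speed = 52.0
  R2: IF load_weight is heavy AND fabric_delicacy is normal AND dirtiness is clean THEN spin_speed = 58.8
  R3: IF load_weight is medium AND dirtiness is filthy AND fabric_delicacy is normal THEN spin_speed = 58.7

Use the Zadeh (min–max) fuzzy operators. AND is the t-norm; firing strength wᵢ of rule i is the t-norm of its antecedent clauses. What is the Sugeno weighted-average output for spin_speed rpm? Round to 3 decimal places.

R1 (z=52.0): soiled=0.45, robust=0.40; AND[min(a, b)] → w = 0.40
R2 (z=58.8): heavy=0.21, normal=0.79, clean=0.23; AND[min(a, b)] → w = 0.21
R3 (z=58.7): medium=0.92, filthy=0.83, normal=0.79; AND[min(a, b)] → w = 0.79
Weighted average = (0.40·52.0 + 0.21·58.8 + 0.79·58.7) / (0.40 + 0.21 + 0.79)
  = 79.5210 / 1.4000 = 56.801

56.801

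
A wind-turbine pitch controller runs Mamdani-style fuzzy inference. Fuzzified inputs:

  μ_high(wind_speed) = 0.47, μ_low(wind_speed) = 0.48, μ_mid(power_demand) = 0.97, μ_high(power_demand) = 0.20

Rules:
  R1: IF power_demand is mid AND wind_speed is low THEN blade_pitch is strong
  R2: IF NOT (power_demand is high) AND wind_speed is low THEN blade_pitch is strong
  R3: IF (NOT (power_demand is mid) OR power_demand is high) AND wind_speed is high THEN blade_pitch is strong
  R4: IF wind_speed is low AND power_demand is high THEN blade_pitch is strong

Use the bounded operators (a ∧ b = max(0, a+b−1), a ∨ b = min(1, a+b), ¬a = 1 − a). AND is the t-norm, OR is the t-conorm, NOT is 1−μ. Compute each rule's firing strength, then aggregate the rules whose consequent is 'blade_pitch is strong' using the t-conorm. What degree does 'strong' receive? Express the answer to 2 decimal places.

0.73

R1: mid=0.97, low=0.48; AND[max(0, a+b−1)] → w = 0.45
R2: ¬high=1−0.20=0.80, low=0.48; AND[max(0, a+b−1)] → w = 0.28
R3: (¬mid=1−0.97=0.03 OR high=0.20) = 0.23; AND[max(0, a+b−1)] with high=0.47 → w = 0.00
R4: low=0.48, high=0.20; AND[max(0, a+b−1)] → w = 0.00
Rules with consequent 'strong': {R1, R2, R3, R4} → strengths 0.45, 0.28, 0.00, 0.00
Aggregate via t-conorm [min(1, a+b)]: 0.73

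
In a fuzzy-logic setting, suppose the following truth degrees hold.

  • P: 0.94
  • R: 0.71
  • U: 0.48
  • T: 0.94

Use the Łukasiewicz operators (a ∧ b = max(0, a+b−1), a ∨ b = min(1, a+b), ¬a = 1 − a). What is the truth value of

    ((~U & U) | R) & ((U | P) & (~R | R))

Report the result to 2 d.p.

0.71

~U = 1 − 0.48 = 0.52
~U & U = max(0, a+b−1) on (0.52, 0.48) = 0.00
(~U & U) | R = min(1, a+b) on (0.00, 0.71) = 0.71
U | P = min(1, a+b) on (0.48, 0.94) = 1.00
~R = 1 − 0.71 = 0.29
~R | R = min(1, a+b) on (0.29, 0.71) = 1.00
(U | P) & (~R | R) = max(0, a+b−1) on (1.00, 1.00) = 1.00
((~U & U) | R) & ((U | P) & (~R | R)) = max(0, a+b−1) on (0.71, 1.00) = 0.71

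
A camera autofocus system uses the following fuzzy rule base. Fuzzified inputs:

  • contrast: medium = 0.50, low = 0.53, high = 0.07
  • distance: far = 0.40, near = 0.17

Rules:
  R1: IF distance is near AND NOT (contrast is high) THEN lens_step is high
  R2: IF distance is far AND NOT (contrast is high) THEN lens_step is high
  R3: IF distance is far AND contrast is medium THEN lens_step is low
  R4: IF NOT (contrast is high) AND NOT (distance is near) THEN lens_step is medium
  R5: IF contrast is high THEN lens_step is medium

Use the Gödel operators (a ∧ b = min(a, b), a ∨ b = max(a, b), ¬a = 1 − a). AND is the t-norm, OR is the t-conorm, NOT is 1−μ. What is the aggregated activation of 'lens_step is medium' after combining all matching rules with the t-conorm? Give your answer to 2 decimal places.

R1: near=0.17, ¬high=1−0.07=0.93; AND[min(a, b)] → w = 0.17
R2: far=0.40, ¬high=1−0.07=0.93; AND[min(a, b)] → w = 0.40
R3: far=0.40, medium=0.50; AND[min(a, b)] → w = 0.40
R4: ¬high=1−0.07=0.93, ¬near=1−0.17=0.83; AND[min(a, b)] → w = 0.83
R5: high=0.07 → w = 0.07
Rules with consequent 'medium': {R4, R5} → strengths 0.83, 0.07
Aggregate via t-conorm [max(a, b)]: 0.83

0.83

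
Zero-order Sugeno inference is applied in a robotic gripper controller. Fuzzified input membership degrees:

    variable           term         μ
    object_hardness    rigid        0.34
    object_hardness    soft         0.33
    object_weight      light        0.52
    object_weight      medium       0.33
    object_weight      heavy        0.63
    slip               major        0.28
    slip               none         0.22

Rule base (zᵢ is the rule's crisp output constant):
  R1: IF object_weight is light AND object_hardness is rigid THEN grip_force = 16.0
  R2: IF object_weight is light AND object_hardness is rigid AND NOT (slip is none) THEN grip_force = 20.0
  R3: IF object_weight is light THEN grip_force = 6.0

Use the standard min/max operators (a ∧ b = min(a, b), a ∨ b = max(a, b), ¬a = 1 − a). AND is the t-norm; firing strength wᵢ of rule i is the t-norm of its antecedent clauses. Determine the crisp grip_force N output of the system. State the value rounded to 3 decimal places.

R1 (z=16.0): light=0.52, rigid=0.34; AND[min(a, b)] → w = 0.34
R2 (z=20.0): light=0.52, rigid=0.34, ¬none=1−0.22=0.78; AND[min(a, b)] → w = 0.34
R3 (z=6.0): light=0.52 → w = 0.52
Weighted average = (0.34·16.0 + 0.34·20.0 + 0.52·6.0) / (0.34 + 0.34 + 0.52)
  = 15.3600 / 1.2000 = 12.800

12.800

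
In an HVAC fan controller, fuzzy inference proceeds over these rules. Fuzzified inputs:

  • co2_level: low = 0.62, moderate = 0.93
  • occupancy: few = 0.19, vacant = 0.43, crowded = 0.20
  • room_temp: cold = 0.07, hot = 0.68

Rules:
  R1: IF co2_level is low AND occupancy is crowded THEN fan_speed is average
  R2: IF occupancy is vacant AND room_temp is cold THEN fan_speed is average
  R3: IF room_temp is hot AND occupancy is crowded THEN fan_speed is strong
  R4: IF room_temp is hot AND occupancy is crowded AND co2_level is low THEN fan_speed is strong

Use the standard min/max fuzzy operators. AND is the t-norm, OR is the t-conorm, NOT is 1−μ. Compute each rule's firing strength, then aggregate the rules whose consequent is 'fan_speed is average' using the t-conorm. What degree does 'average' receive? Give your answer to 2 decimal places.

0.20

R1: low=0.62, crowded=0.20; AND[min(a, b)] → w = 0.20
R2: vacant=0.43, cold=0.07; AND[min(a, b)] → w = 0.07
R3: hot=0.68, crowded=0.20; AND[min(a, b)] → w = 0.20
R4: hot=0.68, crowded=0.20, low=0.62; AND[min(a, b)] → w = 0.20
Rules with consequent 'average': {R1, R2} → strengths 0.20, 0.07
Aggregate via t-conorm [max(a, b)]: 0.20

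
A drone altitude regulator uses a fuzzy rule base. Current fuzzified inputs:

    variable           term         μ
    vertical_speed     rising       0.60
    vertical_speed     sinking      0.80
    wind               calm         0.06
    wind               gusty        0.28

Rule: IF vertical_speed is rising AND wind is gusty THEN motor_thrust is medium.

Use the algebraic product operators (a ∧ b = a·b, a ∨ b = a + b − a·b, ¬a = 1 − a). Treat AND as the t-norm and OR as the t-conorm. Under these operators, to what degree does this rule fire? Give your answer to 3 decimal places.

firing strength: rising=0.60, gusty=0.28; AND[a·b] → w = 0.1680

0.168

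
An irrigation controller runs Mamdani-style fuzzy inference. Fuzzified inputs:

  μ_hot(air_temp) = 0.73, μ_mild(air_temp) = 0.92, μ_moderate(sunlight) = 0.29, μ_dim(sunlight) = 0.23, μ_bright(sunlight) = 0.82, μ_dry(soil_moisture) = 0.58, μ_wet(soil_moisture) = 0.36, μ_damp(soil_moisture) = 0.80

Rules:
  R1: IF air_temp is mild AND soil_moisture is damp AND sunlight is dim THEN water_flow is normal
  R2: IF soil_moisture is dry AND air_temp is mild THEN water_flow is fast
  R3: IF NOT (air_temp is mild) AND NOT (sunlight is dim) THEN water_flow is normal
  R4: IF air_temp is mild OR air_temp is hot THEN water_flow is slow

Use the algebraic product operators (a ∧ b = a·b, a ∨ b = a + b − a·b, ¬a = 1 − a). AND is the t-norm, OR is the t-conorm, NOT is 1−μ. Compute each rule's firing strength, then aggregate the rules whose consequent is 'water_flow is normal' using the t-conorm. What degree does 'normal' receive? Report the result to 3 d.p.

R1: mild=0.92, damp=0.80, dim=0.23; AND[a·b] → w = 0.1693
R2: dry=0.58, mild=0.92; AND[a·b] → w = 0.5336
R3: ¬mild=1−0.92=0.08, ¬dim=1−0.23=0.77; AND[a·b] → w = 0.0616
R4: mild=0.92, hot=0.73; OR[a + b − a·b] → w = 0.9784
Rules with consequent 'normal': {R1, R3} → strengths 0.1693, 0.0616
Aggregate via t-conorm [a + b − a·b]: 0.2205

0.220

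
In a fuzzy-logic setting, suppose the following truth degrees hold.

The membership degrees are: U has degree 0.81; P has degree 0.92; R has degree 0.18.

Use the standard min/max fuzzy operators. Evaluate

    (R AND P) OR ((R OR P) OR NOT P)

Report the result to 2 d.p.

R AND P = min(a, b) on (0.18, 0.92) = 0.18
R OR P = max(a, b) on (0.18, 0.92) = 0.92
NOT P = 1 − 0.92 = 0.08
(R OR P) OR NOT P = max(a, b) on (0.92, 0.08) = 0.92
(R AND P) OR ((R OR P) OR NOT P) = max(a, b) on (0.18, 0.92) = 0.92

0.92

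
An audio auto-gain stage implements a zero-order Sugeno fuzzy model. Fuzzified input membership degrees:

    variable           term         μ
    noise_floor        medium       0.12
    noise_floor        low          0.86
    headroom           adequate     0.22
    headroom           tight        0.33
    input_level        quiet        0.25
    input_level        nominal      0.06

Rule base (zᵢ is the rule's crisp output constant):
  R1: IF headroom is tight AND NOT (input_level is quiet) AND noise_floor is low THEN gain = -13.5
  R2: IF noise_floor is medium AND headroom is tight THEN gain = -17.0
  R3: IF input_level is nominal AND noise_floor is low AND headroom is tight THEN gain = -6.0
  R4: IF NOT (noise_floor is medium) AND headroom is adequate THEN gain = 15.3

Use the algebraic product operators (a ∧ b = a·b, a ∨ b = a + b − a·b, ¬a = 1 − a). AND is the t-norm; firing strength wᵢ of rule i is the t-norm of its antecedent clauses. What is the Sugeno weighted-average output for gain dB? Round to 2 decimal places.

R1 (z=-13.5): tight=0.33, ¬quiet=1−0.25=0.75, low=0.86; AND[a·b] → w = 0.2128
R2 (z=-17.0): medium=0.12, tight=0.33; AND[a·b] → w = 0.0396
R3 (z=-6.0): nominal=0.06, low=0.86, tight=0.33; AND[a·b] → w = 0.0170
R4 (z=15.3): ¬medium=1−0.12=0.88, adequate=0.22; AND[a·b] → w = 0.1936
Weighted average = (0.2128·-13.5 + 0.0396·-17.0 + 0.0170·-6.0 + 0.1936·15.3) / (0.2128 + 0.0396 + 0.0170 + 0.1936)
  = -0.6868 / 0.4631 = -1.48

-1.48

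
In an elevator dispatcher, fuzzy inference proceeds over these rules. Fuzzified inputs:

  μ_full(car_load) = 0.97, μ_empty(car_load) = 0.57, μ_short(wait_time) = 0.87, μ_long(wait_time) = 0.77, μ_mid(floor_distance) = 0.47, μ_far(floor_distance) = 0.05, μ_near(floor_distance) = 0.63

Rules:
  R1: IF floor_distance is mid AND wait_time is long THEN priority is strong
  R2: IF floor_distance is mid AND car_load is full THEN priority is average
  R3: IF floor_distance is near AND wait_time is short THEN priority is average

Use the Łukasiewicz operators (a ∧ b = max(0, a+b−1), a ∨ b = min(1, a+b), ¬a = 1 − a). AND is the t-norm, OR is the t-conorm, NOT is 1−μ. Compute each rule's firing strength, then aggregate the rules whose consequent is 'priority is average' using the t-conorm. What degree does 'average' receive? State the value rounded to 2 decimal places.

R1: mid=0.47, long=0.77; AND[max(0, a+b−1)] → w = 0.24
R2: mid=0.47, full=0.97; AND[max(0, a+b−1)] → w = 0.44
R3: near=0.63, short=0.87; AND[max(0, a+b−1)] → w = 0.50
Rules with consequent 'average': {R2, R3} → strengths 0.44, 0.50
Aggregate via t-conorm [min(1, a+b)]: 0.94

0.94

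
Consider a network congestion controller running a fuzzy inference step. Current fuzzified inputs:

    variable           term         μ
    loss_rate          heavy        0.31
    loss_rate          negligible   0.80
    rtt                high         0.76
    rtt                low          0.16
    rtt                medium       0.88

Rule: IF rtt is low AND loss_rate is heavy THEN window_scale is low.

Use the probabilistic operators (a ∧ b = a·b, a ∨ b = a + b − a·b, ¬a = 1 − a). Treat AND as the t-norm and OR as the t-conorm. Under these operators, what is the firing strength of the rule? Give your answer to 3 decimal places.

0.050

firing strength: low=0.16, heavy=0.31; AND[a·b] → w = 0.0496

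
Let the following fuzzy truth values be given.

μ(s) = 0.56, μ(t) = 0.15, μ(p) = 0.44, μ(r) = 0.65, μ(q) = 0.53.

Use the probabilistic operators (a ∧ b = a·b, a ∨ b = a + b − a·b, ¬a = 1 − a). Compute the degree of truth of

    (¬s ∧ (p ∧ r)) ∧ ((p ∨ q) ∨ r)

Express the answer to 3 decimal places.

¬s = 1 − 0.5600 = 0.4400
p ∧ r = a·b on (0.4400, 0.6500) = 0.2860
¬s ∧ (p ∧ r) = a·b on (0.4400, 0.2860) = 0.1258
p ∨ q = a + b − a·b on (0.4400, 0.5300) = 0.7368
(p ∨ q) ∨ r = a + b − a·b on (0.7368, 0.6500) = 0.9079
(¬s ∧ (p ∧ r)) ∧ ((p ∨ q) ∨ r) = a·b on (0.1258, 0.9079) = 0.1142

0.114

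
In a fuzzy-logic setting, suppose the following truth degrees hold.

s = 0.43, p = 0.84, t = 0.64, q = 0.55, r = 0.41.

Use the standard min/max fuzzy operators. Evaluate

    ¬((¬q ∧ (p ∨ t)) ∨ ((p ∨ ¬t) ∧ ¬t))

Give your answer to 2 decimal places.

0.55

¬q = 1 − 0.55 = 0.45
p ∨ t = max(a, b) on (0.84, 0.64) = 0.84
¬q ∧ (p ∨ t) = min(a, b) on (0.45, 0.84) = 0.45
¬t = 1 − 0.64 = 0.36
p ∨ ¬t = max(a, b) on (0.84, 0.36) = 0.84
¬t = 1 − 0.64 = 0.36
(p ∨ ¬t) ∧ ¬t = min(a, b) on (0.84, 0.36) = 0.36
(¬q ∧ (p ∨ t)) ∨ ((p ∨ ¬t) ∧ ¬t) = max(a, b) on (0.45, 0.36) = 0.45
¬((¬q ∧ (p ∨ t)) ∨ ((p ∨ ¬t) ∧ ¬t)) = 1 − 0.45 = 0.55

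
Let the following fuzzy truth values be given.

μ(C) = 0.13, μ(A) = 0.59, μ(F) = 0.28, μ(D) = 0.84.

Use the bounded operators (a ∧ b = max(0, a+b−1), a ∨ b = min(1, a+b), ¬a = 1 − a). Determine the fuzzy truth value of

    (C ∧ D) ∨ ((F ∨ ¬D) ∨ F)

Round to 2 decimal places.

0.72

C ∧ D = max(0, a+b−1) on (0.13, 0.84) = 0.00
¬D = 1 − 0.84 = 0.16
F ∨ ¬D = min(1, a+b) on (0.28, 0.16) = 0.44
(F ∨ ¬D) ∨ F = min(1, a+b) on (0.44, 0.28) = 0.72
(C ∧ D) ∨ ((F ∨ ¬D) ∨ F) = min(1, a+b) on (0.00, 0.72) = 0.72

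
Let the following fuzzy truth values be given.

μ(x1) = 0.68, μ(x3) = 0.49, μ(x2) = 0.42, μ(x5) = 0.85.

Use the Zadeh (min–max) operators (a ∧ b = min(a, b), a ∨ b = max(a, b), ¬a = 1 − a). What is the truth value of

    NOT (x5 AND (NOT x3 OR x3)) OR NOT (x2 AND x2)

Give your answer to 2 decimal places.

0.58

NOT x3 = 1 − 0.49 = 0.51
NOT x3 OR x3 = max(a, b) on (0.51, 0.49) = 0.51
x5 AND (NOT x3 OR x3) = min(a, b) on (0.85, 0.51) = 0.51
NOT (x5 AND (NOT x3 OR x3)) = 1 − 0.51 = 0.49
x2 AND x2 = min(a, b) on (0.42, 0.42) = 0.42
NOT (x2 AND x2) = 1 − 0.42 = 0.58
NOT (x5 AND (NOT x3 OR x3)) OR NOT (x2 AND x2) = max(a, b) on (0.49, 0.58) = 0.58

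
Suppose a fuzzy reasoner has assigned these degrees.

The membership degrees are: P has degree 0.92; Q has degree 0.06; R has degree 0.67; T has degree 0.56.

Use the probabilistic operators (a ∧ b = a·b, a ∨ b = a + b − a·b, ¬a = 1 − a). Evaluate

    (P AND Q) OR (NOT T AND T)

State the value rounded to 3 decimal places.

0.288

P AND Q = a·b on (0.9200, 0.0600) = 0.0552
NOT T = 1 − 0.5600 = 0.4400
NOT T AND T = a·b on (0.4400, 0.5600) = 0.2464
(P AND Q) OR (NOT T AND T) = a + b − a·b on (0.0552, 0.2464) = 0.2880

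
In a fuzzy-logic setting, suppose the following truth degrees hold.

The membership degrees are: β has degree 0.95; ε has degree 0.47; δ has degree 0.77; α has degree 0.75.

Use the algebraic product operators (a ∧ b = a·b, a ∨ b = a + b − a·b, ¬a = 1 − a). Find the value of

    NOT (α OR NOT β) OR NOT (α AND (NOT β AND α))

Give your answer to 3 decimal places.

0.979

NOT β = 1 − 0.9500 = 0.0500
α OR NOT β = a + b − a·b on (0.7500, 0.0500) = 0.7625
NOT (α OR NOT β) = 1 − 0.7625 = 0.2375
NOT β = 1 − 0.9500 = 0.0500
NOT β AND α = a·b on (0.0500, 0.7500) = 0.0375
α AND (NOT β AND α) = a·b on (0.7500, 0.0375) = 0.0281
NOT (α AND (NOT β AND α)) = 1 − 0.0281 = 0.9719
NOT (α OR NOT β) OR NOT (α AND (NOT β AND α)) = a + b − a·b on (0.2375, 0.9719) = 0.9786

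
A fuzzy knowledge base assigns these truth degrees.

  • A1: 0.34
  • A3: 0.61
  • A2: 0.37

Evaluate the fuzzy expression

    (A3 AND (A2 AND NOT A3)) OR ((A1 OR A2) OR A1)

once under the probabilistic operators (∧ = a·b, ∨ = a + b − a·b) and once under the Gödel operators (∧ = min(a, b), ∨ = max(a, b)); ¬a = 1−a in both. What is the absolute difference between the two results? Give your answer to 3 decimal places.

Under probabilistic:
  NOT A3 = 1 − 0.6100 = 0.3900
  A2 AND NOT A3 = a·b on (0.3700, 0.3900) = 0.1443
  A3 AND (A2 AND NOT A3) = a·b on (0.6100, 0.1443) = 0.0880
  A1 OR A2 = a + b − a·b on (0.3400, 0.3700) = 0.5842
  (A1 OR A2) OR A1 = a + b − a·b on (0.5842, 0.3400) = 0.7256
  (A3 AND (A2 AND NOT A3)) OR ((A1 OR A2) OR A1) = a + b − a·b on (0.0880, 0.7256) = 0.7497
  → value = 0.7497
Under Gödel:
  NOT A3 = 1 − 0.61 = 0.39
  A2 AND NOT A3 = min(a, b) on (0.37, 0.39) = 0.37
  A3 AND (A2 AND NOT A3) = min(a, b) on (0.61, 0.37) = 0.37
  A1 OR A2 = max(a, b) on (0.34, 0.37) = 0.37
  (A1 OR A2) OR A1 = max(a, b) on (0.37, 0.34) = 0.37
  (A3 AND (A2 AND NOT A3)) OR ((A1 OR A2) OR A1) = max(a, b) on (0.37, 0.37) = 0.37
  → value = 0.3700
|0.7497 − 0.3700| = 0.380

0.380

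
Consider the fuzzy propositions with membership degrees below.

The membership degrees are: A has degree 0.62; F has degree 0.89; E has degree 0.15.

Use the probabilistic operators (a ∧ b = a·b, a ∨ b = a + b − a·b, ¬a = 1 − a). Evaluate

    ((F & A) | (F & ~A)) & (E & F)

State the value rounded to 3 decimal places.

F & A = a·b on (0.8900, 0.6200) = 0.5518
~A = 1 − 0.6200 = 0.3800
F & ~A = a·b on (0.8900, 0.3800) = 0.3382
(F & A) | (F & ~A) = a + b − a·b on (0.5518, 0.3382) = 0.7034
E & F = a·b on (0.1500, 0.8900) = 0.1335
((F & A) | (F & ~A)) & (E & F) = a·b on (0.7034, 0.1335) = 0.0939

0.094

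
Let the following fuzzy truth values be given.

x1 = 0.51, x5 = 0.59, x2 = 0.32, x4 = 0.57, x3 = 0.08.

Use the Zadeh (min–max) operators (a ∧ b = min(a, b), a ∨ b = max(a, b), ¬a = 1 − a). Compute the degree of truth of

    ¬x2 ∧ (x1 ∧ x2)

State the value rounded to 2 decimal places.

¬x2 = 1 − 0.32 = 0.68
x1 ∧ x2 = min(a, b) on (0.51, 0.32) = 0.32
¬x2 ∧ (x1 ∧ x2) = min(a, b) on (0.68, 0.32) = 0.32

0.32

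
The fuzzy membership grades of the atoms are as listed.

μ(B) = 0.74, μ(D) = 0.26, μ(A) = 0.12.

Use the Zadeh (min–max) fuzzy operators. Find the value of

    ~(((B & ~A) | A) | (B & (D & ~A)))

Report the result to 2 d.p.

~A = 1 − 0.12 = 0.88
B & ~A = min(a, b) on (0.74, 0.88) = 0.74
(B & ~A) | A = max(a, b) on (0.74, 0.12) = 0.74
~A = 1 − 0.12 = 0.88
D & ~A = min(a, b) on (0.26, 0.88) = 0.26
B & (D & ~A) = min(a, b) on (0.74, 0.26) = 0.26
((B & ~A) | A) | (B & (D & ~A)) = max(a, b) on (0.74, 0.26) = 0.74
~(((B & ~A) | A) | (B & (D & ~A))) = 1 − 0.74 = 0.26

0.26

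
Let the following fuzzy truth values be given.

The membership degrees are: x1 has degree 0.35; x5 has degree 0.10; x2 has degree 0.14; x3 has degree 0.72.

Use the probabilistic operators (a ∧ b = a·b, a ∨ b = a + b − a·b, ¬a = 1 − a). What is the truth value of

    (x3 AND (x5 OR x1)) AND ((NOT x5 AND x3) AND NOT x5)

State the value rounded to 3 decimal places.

x5 OR x1 = a + b − a·b on (0.1000, 0.3500) = 0.4150
x3 AND (x5 OR x1) = a·b on (0.7200, 0.4150) = 0.2988
NOT x5 = 1 − 0.1000 = 0.9000
NOT x5 AND x3 = a·b on (0.9000, 0.7200) = 0.6480
NOT x5 = 1 − 0.1000 = 0.9000
(NOT x5 AND x3) AND NOT x5 = a·b on (0.6480, 0.9000) = 0.5832
(x3 AND (x5 OR x1)) AND ((NOT x5 AND x3) AND NOT x5) = a·b on (0.2988, 0.5832) = 0.1743

0.174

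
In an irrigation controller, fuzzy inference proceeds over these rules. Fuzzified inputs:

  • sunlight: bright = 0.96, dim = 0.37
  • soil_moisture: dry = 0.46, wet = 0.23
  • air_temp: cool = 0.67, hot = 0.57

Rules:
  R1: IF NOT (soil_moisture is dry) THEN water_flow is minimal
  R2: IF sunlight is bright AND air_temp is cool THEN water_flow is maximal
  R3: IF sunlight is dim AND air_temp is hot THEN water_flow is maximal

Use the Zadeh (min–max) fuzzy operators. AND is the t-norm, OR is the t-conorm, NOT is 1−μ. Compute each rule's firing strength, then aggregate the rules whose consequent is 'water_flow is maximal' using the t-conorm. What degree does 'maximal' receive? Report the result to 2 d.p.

0.67

R1: ¬dry=1−0.46=0.54 → w = 0.54
R2: bright=0.96, cool=0.67; AND[min(a, b)] → w = 0.67
R3: dim=0.37, hot=0.57; AND[min(a, b)] → w = 0.37
Rules with consequent 'maximal': {R2, R3} → strengths 0.67, 0.37
Aggregate via t-conorm [max(a, b)]: 0.67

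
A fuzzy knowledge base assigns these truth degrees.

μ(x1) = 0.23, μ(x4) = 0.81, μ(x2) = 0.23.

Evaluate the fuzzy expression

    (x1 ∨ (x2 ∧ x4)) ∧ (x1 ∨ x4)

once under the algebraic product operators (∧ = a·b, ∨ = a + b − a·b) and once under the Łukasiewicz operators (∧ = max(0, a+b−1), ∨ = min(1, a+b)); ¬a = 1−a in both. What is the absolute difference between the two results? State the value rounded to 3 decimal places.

Under algebraic product:
  x2 ∧ x4 = a·b on (0.2300, 0.8100) = 0.1863
  x1 ∨ (x2 ∧ x4) = a + b − a·b on (0.2300, 0.1863) = 0.3735
  x1 ∨ x4 = a + b − a·b on (0.2300, 0.8100) = 0.8537
  (x1 ∨ (x2 ∧ x4)) ∧ (x1 ∨ x4) = a·b on (0.3735, 0.8537) = 0.3188
  → value = 0.3188
Under Łukasiewicz:
  x2 ∧ x4 = max(0, a+b−1) on (0.23, 0.81) = 0.04
  x1 ∨ (x2 ∧ x4) = min(1, a+b) on (0.23, 0.04) = 0.27
  x1 ∨ x4 = min(1, a+b) on (0.23, 0.81) = 1.00
  (x1 ∨ (x2 ∧ x4)) ∧ (x1 ∨ x4) = max(0, a+b−1) on (0.27, 1.00) = 0.27
  → value = 0.2700
|0.3188 − 0.2700| = 0.049

0.049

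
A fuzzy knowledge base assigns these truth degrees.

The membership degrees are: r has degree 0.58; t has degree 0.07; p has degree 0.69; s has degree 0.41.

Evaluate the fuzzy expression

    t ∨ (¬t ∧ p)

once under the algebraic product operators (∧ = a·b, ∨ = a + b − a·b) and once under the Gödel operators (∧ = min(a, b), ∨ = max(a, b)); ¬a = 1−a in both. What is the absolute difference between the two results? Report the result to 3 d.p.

Under algebraic product:
  ¬t = 1 − 0.0700 = 0.9300
  ¬t ∧ p = a·b on (0.9300, 0.6900) = 0.6417
  t ∨ (¬t ∧ p) = a + b − a·b on (0.0700, 0.6417) = 0.6668
  → value = 0.6668
Under Gödel:
  ¬t = 1 − 0.07 = 0.93
  ¬t ∧ p = min(a, b) on (0.93, 0.69) = 0.69
  t ∨ (¬t ∧ p) = max(a, b) on (0.07, 0.69) = 0.69
  → value = 0.6900
|0.6668 − 0.6900| = 0.023

0.023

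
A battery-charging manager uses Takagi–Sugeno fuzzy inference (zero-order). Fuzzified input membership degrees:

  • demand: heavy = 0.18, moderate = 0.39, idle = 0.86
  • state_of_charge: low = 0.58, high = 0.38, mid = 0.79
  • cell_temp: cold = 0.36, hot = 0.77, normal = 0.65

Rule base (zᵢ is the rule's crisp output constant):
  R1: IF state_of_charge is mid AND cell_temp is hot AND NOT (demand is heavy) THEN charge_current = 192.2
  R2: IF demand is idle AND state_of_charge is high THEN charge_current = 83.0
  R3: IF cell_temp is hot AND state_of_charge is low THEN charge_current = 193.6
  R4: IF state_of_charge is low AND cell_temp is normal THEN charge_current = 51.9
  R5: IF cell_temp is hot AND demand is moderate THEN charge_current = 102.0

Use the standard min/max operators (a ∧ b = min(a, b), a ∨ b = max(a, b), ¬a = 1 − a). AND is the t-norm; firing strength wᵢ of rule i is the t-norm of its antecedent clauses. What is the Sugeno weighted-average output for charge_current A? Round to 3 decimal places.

133.964

R1 (z=192.2): mid=0.79, hot=0.77, ¬heavy=1−0.18=0.82; AND[min(a, b)] → w = 0.77
R2 (z=83.0): idle=0.86, high=0.38; AND[min(a, b)] → w = 0.38
R3 (z=193.6): hot=0.77, low=0.58; AND[min(a, b)] → w = 0.58
R4 (z=51.9): low=0.58, normal=0.65; AND[min(a, b)] → w = 0.58
R5 (z=102.0): hot=0.77, moderate=0.39; AND[min(a, b)] → w = 0.39
Weighted average = (0.77·192.2 + 0.38·83.0 + 0.58·193.6 + 0.58·51.9 + 0.39·102.0) / (0.77 + 0.38 + 0.58 + 0.58 + 0.39)
  = 361.7040 / 2.7000 = 133.964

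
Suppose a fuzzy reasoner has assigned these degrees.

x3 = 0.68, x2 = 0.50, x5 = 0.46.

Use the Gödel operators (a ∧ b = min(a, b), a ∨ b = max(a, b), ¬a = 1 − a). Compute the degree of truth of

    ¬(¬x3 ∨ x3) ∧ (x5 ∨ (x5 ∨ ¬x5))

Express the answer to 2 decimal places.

0.32

¬x3 = 1 − 0.68 = 0.32
¬x3 ∨ x3 = max(a, b) on (0.32, 0.68) = 0.68
¬(¬x3 ∨ x3) = 1 − 0.68 = 0.32
¬x5 = 1 − 0.46 = 0.54
x5 ∨ ¬x5 = max(a, b) on (0.46, 0.54) = 0.54
x5 ∨ (x5 ∨ ¬x5) = max(a, b) on (0.46, 0.54) = 0.54
¬(¬x3 ∨ x3) ∧ (x5 ∨ (x5 ∨ ¬x5)) = min(a, b) on (0.32, 0.54) = 0.32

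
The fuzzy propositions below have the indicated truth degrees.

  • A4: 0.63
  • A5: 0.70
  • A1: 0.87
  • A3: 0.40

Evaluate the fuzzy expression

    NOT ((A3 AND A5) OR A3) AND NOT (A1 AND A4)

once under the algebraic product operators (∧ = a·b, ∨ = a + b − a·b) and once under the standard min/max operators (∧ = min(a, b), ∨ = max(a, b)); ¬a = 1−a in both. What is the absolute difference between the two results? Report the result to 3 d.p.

Under algebraic product:
  A3 AND A5 = a·b on (0.4000, 0.7000) = 0.2800
  (A3 AND A5) OR A3 = a + b − a·b on (0.2800, 0.4000) = 0.5680
  NOT ((A3 AND A5) OR A3) = 1 − 0.5680 = 0.4320
  A1 AND A4 = a·b on (0.8700, 0.6300) = 0.5481
  NOT (A1 AND A4) = 1 − 0.5481 = 0.4519
  NOT ((A3 AND A5) OR A3) AND NOT (A1 AND A4) = a·b on (0.4320, 0.4519) = 0.1952
  → value = 0.1952
Under standard min/max:
  A3 AND A5 = min(a, b) on (0.40, 0.70) = 0.40
  (A3 AND A5) OR A3 = max(a, b) on (0.40, 0.40) = 0.40
  NOT ((A3 AND A5) OR A3) = 1 − 0.40 = 0.60
  A1 AND A4 = min(a, b) on (0.87, 0.63) = 0.63
  NOT (A1 AND A4) = 1 − 0.63 = 0.37
  NOT ((A3 AND A5) OR A3) AND NOT (A1 AND A4) = min(a, b) on (0.60, 0.37) = 0.37
  → value = 0.3700
|0.1952 − 0.3700| = 0.175

0.175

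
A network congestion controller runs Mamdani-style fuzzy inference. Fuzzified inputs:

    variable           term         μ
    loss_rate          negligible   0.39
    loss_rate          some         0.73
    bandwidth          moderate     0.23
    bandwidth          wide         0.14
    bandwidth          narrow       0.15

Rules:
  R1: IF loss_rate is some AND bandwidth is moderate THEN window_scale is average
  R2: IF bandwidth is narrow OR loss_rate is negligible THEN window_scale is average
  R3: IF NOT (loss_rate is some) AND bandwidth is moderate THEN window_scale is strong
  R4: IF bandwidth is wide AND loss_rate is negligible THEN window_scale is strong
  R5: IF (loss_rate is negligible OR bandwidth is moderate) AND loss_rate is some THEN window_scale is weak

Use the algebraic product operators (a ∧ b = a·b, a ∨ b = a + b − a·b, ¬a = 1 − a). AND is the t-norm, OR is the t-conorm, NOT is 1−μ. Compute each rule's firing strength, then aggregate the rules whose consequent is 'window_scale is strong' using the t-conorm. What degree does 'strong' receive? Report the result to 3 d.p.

R1: some=0.73, moderate=0.23; AND[a·b] → w = 0.1679
R2: narrow=0.15, negligible=0.39; OR[a + b − a·b] → w = 0.4815
R3: ¬some=1−0.73=0.27, moderate=0.23; AND[a·b] → w = 0.0621
R4: wide=0.14, negligible=0.39; AND[a·b] → w = 0.0546
R5: (negligible=0.39 OR moderate=0.23) = 0.5303; AND[a·b] with some=0.73 → w = 0.3871
Rules with consequent 'strong': {R3, R4} → strengths 0.0621, 0.0546
Aggregate via t-conorm [a + b − a·b]: 0.1133

0.113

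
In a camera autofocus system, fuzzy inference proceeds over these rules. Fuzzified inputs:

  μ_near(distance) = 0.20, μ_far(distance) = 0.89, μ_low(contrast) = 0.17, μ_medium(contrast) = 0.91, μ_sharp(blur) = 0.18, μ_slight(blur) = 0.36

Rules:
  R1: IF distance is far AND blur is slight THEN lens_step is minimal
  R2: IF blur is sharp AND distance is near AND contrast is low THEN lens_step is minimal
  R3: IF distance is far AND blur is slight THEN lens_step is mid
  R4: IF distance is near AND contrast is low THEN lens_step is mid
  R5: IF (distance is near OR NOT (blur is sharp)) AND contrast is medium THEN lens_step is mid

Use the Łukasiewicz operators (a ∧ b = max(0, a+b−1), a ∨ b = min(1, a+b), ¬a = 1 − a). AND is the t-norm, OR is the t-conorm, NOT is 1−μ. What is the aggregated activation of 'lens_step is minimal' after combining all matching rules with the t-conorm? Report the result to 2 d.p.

0.25

R1: far=0.89, slight=0.36; AND[max(0, a+b−1)] → w = 0.25
R2: sharp=0.18, near=0.20, low=0.17; AND[max(0, a+b−1)] → w = 0.00
R3: far=0.89, slight=0.36; AND[max(0, a+b−1)] → w = 0.25
R4: near=0.20, low=0.17; AND[max(0, a+b−1)] → w = 0.00
R5: (near=0.20 OR ¬sharp=1−0.18=0.82) = 1.00; AND[max(0, a+b−1)] with medium=0.91 → w = 0.91
Rules with consequent 'minimal': {R1, R2} → strengths 0.25, 0.00
Aggregate via t-conorm [min(1, a+b)]: 0.25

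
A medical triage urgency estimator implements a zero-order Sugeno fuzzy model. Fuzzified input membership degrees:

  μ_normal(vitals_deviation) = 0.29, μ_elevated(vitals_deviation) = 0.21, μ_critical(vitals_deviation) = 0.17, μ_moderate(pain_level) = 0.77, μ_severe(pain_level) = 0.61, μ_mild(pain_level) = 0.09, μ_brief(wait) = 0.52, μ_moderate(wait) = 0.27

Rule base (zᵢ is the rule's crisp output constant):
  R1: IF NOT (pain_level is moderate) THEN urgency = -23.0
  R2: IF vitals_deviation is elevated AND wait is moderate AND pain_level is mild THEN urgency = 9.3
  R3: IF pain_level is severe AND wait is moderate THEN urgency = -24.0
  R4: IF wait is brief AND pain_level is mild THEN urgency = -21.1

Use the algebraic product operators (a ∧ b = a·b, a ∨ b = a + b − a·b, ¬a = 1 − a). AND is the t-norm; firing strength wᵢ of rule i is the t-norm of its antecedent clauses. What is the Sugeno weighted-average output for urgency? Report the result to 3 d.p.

R1 (z=-23.0): ¬moderate=1−0.77=0.23 → w = 0.2300
R2 (z=9.3): elevated=0.21, moderate=0.27, mild=0.09; AND[a·b] → w = 0.0051
R3 (z=-24.0): severe=0.61, moderate=0.27; AND[a·b] → w = 0.1647
R4 (z=-21.1): brief=0.52, mild=0.09; AND[a·b] → w = 0.0468
Weighted average = (0.2300·-23.0 + 0.0051·9.3 + 0.1647·-24.0 + 0.0468·-21.1) / (0.2300 + 0.0051 + 0.1647 + 0.0468)
  = -10.1828 / 0.4466 = -22.801

-22.801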